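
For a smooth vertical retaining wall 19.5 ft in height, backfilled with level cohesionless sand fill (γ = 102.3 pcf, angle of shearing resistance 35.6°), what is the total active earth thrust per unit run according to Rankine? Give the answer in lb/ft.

K_a = tan²(45° − φ/2) = 0.2641.
P_a = ½ K_a γ H² = 0.5 × 0.2641 × 102.3 × 19.5² = 5137 lb/ft.

5140 lb/ft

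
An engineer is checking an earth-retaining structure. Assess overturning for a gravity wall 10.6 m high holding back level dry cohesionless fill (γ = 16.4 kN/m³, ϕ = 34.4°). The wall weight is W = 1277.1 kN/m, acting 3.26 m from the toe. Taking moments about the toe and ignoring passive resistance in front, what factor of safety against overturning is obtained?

4.60

K_a = tan²(45° − 34.4°/2) = 0.2780.
P_a = ½K_aγH² = 0.5×0.2780×16.4×10.6² = 256.1 kN/m, acting at H/3 = 3.533 m above the base.
Overturning moment M_o = P_a × H/3 = 256.1 × 3.533 = 905.0.
Resisting moment M_r = W × 3.26 = 1277.1 × 3.26 = 4163.
FS_overturning = M_r/M_o = 4163/905.0 = 4.601.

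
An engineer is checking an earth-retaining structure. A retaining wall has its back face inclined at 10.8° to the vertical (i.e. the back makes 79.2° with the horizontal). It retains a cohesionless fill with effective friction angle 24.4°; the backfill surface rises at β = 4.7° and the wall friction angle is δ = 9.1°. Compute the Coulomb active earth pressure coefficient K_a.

K_a = sin²(α+φ) / [sin²α · sin(α−δ) · (1 + √{sin(φ+δ)sin(φ−β) / (sin(α−δ)sin(α+β))})²].
With α = 79.2°, φ = 24.4°, δ = 9.1°, β = 4.7°: K_a = 0.4979.

0.498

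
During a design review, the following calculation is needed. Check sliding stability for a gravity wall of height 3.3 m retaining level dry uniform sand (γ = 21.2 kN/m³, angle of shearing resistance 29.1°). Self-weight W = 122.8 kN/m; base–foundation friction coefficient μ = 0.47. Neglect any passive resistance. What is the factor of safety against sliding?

1.45

K_a = tan²(45° − 29.1°/2) = 0.3456.
P_a = ½K_aγH² = 0.5×0.3456×21.2×3.3² = 39.89 kN/m, acting at H/3 = 1.100 m above the base.
FS_sliding = μW / P_a = 0.47×122.8 / 39.89 = 1.447.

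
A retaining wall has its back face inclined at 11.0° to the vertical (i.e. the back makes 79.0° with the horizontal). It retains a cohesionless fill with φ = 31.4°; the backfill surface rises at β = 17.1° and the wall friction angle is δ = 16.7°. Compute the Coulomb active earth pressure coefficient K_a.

K_a = sin²(α+φ) / [sin²α · sin(α−δ) · (1 + √{sin(φ+δ)sin(φ−β) / (sin(α−δ)sin(α+β))})²].
With α = 79.0°, φ = 31.4°, δ = 16.7°, β = 17.1°: K_a = 0.4851.

0.485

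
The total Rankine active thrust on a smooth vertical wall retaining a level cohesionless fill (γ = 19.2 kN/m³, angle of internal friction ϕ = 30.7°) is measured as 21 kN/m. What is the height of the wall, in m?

K_a = 0.3240. P_a = ½ K_a γ H² ⇒ H = √(2P_a/(K_a γ)).
H = √(2×21/(0.3240×19.2)) = 2.598 m.

2.60 m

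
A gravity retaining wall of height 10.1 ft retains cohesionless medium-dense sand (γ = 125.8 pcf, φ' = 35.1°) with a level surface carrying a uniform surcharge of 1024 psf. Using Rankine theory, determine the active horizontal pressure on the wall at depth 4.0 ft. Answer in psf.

K_a = (1 − sin φ)/(1 + sin φ) = 0.2698.
σ_v = γz + q = 125.8 × 4.0 + 1024 = 1527 psf.
σ_h = K_a σ_v = 0.2698 × 1527 = 412.1 psf.

412 psf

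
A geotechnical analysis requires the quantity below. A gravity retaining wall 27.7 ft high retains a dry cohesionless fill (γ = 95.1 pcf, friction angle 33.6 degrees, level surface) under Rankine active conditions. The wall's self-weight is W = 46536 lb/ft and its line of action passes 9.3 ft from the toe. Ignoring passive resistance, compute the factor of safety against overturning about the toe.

4.47

K_a = tan²(45° − 33.6°/2) = 0.2875.
P_a = ½K_aγH² = 0.5×0.2875×95.1×27.7² = 10490 lb/ft, acting at H/3 = 9.233 ft above the base.
Overturning moment M_o = P_a × H/3 = 10490 × 9.233 = 96850.
Resisting moment M_r = W × 9.3 = 46536 × 9.3 = 432800.
FS_overturning = M_r/M_o = 432800/96850 = 4.468.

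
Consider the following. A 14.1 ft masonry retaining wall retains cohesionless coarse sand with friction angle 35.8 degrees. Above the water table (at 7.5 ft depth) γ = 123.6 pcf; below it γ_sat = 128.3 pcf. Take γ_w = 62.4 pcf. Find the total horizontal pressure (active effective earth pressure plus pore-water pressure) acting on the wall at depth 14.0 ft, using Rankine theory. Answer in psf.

761 psf

K_a = (1 − sin φ)/(1 + sin φ) = 0.2619.
γ' = 128.3 − 62.4 = 65.90 pcf.
Effective vertical stress at 14.0 ft: σ'_v = 123.6×7.5 + 65.90×6.50 = 1355 psf.
σ'_h = K_a σ'_v = 0.2619 × 1355 = 354.9 psf; u = γ_w × 6.50 = 405.6 psf.
Total σ_h = 354.9 + 405.6 = 760.5 psf.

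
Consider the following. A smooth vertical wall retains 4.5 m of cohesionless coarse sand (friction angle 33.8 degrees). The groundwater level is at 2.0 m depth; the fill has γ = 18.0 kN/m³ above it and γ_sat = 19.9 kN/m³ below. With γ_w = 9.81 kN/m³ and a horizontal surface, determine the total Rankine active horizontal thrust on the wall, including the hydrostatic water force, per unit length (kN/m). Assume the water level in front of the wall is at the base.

K_a = tan²(45° − φ/2) = 0.2851.
γ' = 19.9 − 9.81 = 10.09 kN/m³. Depth below WT = 2.5 m.
σ'_h at WT = K_a γ d_w = 10.26 kPa; at base = 10.26 + K_a γ' × 2.5 = 17.46 kPa.
P₁ (0–2.0 m) = ½×10.26×2.0 = 10.26. P₂ (2.0–4.5 m) = ½(10.26+17.46)×2.5 = 34.65.
P_w = ½ γ_w h₂² = 0.5×9.81×2.5² = 30.66. Total = 10.26+34.65+30.66 = 75.57 kN/m.

75.6 kN/m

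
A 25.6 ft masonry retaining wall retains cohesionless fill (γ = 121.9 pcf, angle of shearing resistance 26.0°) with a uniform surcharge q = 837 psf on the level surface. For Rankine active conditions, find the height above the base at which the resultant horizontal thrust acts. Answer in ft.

K_a = 0.3905.
Triangular part P₁ = ½K_aγH² = 15600 at H/3 = 8.533 ft; rectangular part P₂ = K_a q H = 8367 at H/2 = 12.80 ft.
ȳ = (P₁·8.533 + P₂·12.80)/(P₁+P₂) = 10.02 ft.

10.0 ft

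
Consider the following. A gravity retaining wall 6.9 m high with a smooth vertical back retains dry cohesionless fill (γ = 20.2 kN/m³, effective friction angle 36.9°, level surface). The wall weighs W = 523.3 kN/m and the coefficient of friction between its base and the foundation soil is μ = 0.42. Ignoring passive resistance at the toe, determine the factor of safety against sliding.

1.83

K_a = tan²(45° − 36.9°/2) = 0.2497.
P_a = ½K_aγH² = 0.5×0.2497×20.2×6.9² = 120.1 kN/m, acting at H/3 = 2.300 m above the base.
FS_sliding = μW / P_a = 0.42×523.3 / 120.1 = 1.831.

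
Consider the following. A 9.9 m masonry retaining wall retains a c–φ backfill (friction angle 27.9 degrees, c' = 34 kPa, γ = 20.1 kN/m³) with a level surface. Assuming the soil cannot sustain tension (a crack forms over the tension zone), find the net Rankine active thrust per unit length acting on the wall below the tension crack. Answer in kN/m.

K_a = 0.3625; √K_a = 0.6020.
Tension-crack depth z_c = 2c/(γ√K_a) = 2×34/(20.1×0.6020) = 5.619 m.
σ_a at base = K_a γ H − 2c√K_a = 0.3625×20.1×9.9 − 2×34×0.6020 = 31.19 kPa.
P_a = ½ × 31.19 × (H − z_c) = 0.5×31.19×4.281 = 66.75 kN/m.

66.8 kN/m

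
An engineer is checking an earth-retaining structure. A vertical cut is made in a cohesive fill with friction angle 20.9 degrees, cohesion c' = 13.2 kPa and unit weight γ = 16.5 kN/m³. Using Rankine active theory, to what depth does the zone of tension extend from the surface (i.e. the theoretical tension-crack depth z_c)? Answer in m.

2.32 m

K_a = tan²(45° − 20.9°/2) = 0.4741; √K_a = 0.6886.
The active pressure is zero where K_a γ z = 2c√K_a, so z_c = 2c/(γ√K_a) = 2×13.2/(16.5×0.6886) = 2.324 m.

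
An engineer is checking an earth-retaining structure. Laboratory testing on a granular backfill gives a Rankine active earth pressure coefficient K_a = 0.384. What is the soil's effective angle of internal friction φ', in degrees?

K_a = tan²(45° − φ/2) ⇒ 45° − φ/2 = arctan(√0.384) = 31.79°.
φ = 2(45° − 31.79°) = 26.43°.

26.4°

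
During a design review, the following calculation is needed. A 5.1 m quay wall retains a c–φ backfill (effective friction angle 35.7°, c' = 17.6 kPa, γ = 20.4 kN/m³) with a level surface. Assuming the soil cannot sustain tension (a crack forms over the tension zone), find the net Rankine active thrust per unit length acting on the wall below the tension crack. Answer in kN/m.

8.08 kN/m

K_a = 0.2630; √K_a = 0.5128.
Tension-crack depth z_c = 2c/(γ√K_a) = 2×17.6/(20.4×0.5128) = 3.365 m.
σ_a at base = K_a γ H − 2c√K_a = 0.2630×20.4×5.1 − 2×17.6×0.5128 = 9.310 kPa.
P_a = ½ × 9.310 × (H − z_c) = 0.5×9.310×1.735 = 8.078 kN/m.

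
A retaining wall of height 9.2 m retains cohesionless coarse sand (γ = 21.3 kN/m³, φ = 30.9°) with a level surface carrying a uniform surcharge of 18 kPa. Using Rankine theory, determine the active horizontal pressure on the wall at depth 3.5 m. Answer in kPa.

K_a = (1 − sin φ)/(1 + sin φ) = 0.3214.
σ_v = γz + q = 21.3 × 3.5 + 18 = 92.55 kPa.
σ_h = K_a σ_v = 0.3214 × 92.55 = 29.75 kPa.

29.7 kPa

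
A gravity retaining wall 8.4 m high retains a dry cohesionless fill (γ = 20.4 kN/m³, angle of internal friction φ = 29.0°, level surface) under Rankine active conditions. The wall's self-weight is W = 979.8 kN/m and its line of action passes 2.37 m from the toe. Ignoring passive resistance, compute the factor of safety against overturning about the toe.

3.32

K_a = tan²(45° − 29.0°/2) = 0.3470.
P_a = ½K_aγH² = 0.5×0.3470×20.4×8.4² = 249.7 kN/m, acting at H/3 = 2.800 m above the base.
Overturning moment M_o = P_a × H/3 = 249.7 × 2.800 = 699.2.
Resisting moment M_r = W × 2.37 = 979.8 × 2.37 = 2322.
FS_overturning = M_r/M_o = 2322/699.2 = 3.321.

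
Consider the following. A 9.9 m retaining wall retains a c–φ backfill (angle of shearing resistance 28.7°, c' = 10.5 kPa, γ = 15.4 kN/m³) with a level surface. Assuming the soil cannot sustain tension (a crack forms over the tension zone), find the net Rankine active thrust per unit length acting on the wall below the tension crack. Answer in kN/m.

K_a = 0.3511; √K_a = 0.5926.
Tension-crack depth z_c = 2c/(γ√K_a) = 2×10.5/(15.4×0.5926) = 2.301 m.
σ_a at base = K_a γ H − 2c√K_a = 0.3511×15.4×9.9 − 2×10.5×0.5926 = 41.09 kPa.
P_a = ½ × 41.09 × (H − z_c) = 0.5×41.09×7.599 = 156.1 kN/m.

156 kN/m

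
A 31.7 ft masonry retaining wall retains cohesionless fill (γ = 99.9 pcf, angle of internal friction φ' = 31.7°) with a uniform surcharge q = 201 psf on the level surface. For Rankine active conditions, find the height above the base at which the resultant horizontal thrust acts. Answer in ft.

K_a = 0.3111.
Triangular part P₁ = ½K_aγH² = 15610 at H/3 = 10.57 ft; rectangular part P₂ = K_a q H = 1982 at H/2 = 15.85 ft.
ȳ = (P₁·10.57 + P₂·15.85)/(P₁+P₂) = 11.16 ft.

11.2 ft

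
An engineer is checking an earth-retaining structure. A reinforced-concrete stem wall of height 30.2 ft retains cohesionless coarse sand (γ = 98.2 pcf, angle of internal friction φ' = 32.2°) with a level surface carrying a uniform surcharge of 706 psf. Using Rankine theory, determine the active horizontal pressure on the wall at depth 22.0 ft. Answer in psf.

873 psf

K_a = (1 − sin φ)/(1 + sin φ) = 0.3047.
σ_v = γz + q = 98.2 × 22.0 + 706 = 2866 psf.
σ_h = K_a σ_v = 0.3047 × 2866 = 873.5 psf.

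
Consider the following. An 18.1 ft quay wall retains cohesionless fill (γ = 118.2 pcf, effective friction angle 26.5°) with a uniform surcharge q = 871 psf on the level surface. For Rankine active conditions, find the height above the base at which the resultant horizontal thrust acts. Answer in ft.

7.39 ft

K_a = 0.3829.
Triangular part P₁ = ½K_aγH² = 7414 at H/3 = 6.033 ft; rectangular part P₂ = K_a q H = 6037 at H/2 = 9.050 ft.
ȳ = (P₁·6.033 + P₂·9.050)/(P₁+P₂) = 7.387 ft.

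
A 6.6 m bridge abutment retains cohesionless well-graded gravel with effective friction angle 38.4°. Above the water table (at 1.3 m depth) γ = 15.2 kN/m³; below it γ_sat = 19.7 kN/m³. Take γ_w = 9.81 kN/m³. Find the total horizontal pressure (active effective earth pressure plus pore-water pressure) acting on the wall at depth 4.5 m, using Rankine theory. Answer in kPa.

43.4 kPa

K_a = (1 − sin φ)/(1 + sin φ) = 0.2337.
γ' = 19.7 − 9.81 = 9.890 kN/m³.
Effective vertical stress at 4.5 m: σ'_v = 15.2×1.3 + 9.890×3.20 = 51.41 kPa.
σ'_h = K_a σ'_v = 0.2337 × 51.41 = 12.01 kPa; u = γ_w × 3.20 = 31.39 kPa.
Total σ_h = 12.01 + 31.39 = 43.41 kPa.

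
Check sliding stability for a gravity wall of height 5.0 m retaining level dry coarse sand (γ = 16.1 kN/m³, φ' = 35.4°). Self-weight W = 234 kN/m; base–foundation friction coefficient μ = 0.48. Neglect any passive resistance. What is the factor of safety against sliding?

K_a = tan²(45° − 35.4°/2) = 0.2664.
P_a = ½K_aγH² = 0.5×0.2664×16.1×5.0² = 53.61 kN/m, acting at H/3 = 1.667 m above the base.
FS_sliding = μW / P_a = 0.48×234 / 53.61 = 2.095.

2.10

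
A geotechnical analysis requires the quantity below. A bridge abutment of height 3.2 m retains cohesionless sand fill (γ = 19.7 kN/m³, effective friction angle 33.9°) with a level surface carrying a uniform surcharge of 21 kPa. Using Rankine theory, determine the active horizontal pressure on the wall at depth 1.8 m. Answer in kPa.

K_a = (1 − sin φ)/(1 + sin φ) = 0.2839.
σ_v = γz + q = 19.7 × 1.8 + 21 = 56.46 kPa.
σ_h = K_a σ_v = 0.2839 × 56.46 = 16.03 kPa.

16.0 kPa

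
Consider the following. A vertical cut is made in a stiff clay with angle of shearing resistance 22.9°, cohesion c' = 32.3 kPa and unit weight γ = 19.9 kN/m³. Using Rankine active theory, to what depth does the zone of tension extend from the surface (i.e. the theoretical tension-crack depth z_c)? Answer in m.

K_a = tan²(45° − 22.9°/2) = 0.4398; √K_a = 0.6631.
The active pressure is zero where K_a γ z = 2c√K_a, so z_c = 2c/(γ√K_a) = 2×32.3/(19.9×0.6631) = 4.895 m.

4.90 m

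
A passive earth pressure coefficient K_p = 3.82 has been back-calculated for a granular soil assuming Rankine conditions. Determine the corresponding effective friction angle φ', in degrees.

K_p = (1+sin φ)/(1−sin φ) ⇒ sin φ = (K_p − 1)/(K_p + 1) = 0.5851.
φ = arcsin(0.5851) = 35.81°.

35.8°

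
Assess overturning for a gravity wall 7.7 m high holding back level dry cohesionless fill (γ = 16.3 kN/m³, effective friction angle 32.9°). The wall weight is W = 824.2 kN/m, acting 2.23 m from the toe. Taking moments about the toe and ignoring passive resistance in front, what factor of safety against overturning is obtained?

5.01

K_a = tan²(45° − 32.9°/2) = 0.2960.
P_a = ½K_aγH² = 0.5×0.2960×16.3×7.7² = 143.0 kN/m, acting at H/3 = 2.567 m above the base.
Overturning moment M_o = P_a × H/3 = 143.0 × 2.567 = 367.2.
Resisting moment M_r = W × 2.23 = 824.2 × 2.23 = 1838.
FS_overturning = M_r/M_o = 1838/367.2 = 5.006.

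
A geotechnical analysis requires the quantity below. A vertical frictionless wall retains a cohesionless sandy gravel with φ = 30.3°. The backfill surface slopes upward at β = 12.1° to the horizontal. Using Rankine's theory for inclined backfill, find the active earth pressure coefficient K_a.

0.353

K_a = cos β · (cos β − √(cos²β − cos²φ)) / (cos β + √(cos²β − cos²φ)).
cos β = 0.9778, cos φ = 0.8634, √(cos²β − cos²φ) = 0.4589.
K_a = 0.9778 × (0.9778 − 0.4589)/(0.9778 + 0.4589) = 0.3531.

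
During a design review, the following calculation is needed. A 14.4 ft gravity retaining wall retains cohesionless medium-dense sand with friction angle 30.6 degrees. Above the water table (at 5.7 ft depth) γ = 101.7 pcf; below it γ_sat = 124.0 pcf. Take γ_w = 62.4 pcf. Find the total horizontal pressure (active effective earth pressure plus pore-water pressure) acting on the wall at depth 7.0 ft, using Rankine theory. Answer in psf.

296 psf

K_a = (1 − sin φ)/(1 + sin φ) = 0.3253.
γ' = 124.0 − 62.4 = 61.60 pcf.
Effective vertical stress at 7.0 ft: σ'_v = 101.7×5.7 + 61.60×1.30 = 659.8 psf.
σ'_h = K_a σ'_v = 0.3253 × 659.8 = 214.7 psf; u = γ_w × 1.30 = 81.12 psf.
Total σ_h = 214.7 + 81.12 = 295.8 psf.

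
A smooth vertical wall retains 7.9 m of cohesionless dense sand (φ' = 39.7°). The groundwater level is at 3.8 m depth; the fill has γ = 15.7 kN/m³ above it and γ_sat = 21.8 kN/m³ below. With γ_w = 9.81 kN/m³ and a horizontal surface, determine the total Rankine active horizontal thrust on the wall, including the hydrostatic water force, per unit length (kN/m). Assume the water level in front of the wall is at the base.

184 kN/m

K_a = tan²(45° − φ/2) = 0.2204.
γ' = 21.8 − 9.81 = 11.99 kN/m³. Depth below WT = 4.1 m.
σ'_h at WT = K_a γ d_w = 13.15 kPa; at base = 13.15 + K_a γ' × 4.1 = 23.99 kPa.
P₁ (0–3.8 m) = ½×13.15×3.8 = 24.99. P₂ (3.8–7.9 m) = ½(13.15+23.99)×4.1 = 76.13.
P_w = ½ γ_w h₂² = 0.5×9.81×4.1² = 82.45. Total = 24.99+76.13+82.45 = 183.6 kN/m.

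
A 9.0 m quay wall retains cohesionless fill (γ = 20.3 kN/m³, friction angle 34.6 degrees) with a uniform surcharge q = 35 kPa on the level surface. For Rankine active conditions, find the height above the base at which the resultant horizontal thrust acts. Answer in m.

3.42 m

K_a = 0.2756.
Triangular part P₁ = ½K_aγH² = 226.6 at H/3 = 3.000 m; rectangular part P₂ = K_a q H = 86.83 at H/2 = 4.500 m.
ȳ = (P₁·3.000 + P₂·4.500)/(P₁+P₂) = 3.416 m.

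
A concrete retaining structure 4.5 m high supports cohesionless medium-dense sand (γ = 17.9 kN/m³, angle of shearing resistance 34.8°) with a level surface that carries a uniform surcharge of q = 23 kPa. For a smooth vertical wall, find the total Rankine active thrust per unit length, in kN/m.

77.8 kN/m

K_a = tan²(45° − φ/2) = 0.2733.
Soil triangle: ½ K_a γ H² = 0.5×0.2733×17.9×4.5² = 49.53 kN/m.
Surcharge rectangle: K_a q H = 0.2733×23×4.5 = 28.29 kN/m.
Total = 49.53 + 28.29 = 77.82 kN/m.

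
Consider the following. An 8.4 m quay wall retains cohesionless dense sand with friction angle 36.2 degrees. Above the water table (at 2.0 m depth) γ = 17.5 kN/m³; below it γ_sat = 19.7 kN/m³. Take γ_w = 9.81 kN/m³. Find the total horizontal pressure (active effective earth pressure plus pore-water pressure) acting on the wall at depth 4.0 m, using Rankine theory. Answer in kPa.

K_a = (1 − sin φ)/(1 + sin φ) = 0.2574.
γ' = 19.7 − 9.81 = 9.890 kN/m³.
Effective vertical stress at 4.0 m: σ'_v = 17.5×2.0 + 9.890×2.00 = 54.78 kPa.
σ'_h = K_a σ'_v = 0.2574 × 54.78 = 14.10 kPa; u = γ_w × 2.00 = 19.62 kPa.
Total σ_h = 14.10 + 19.62 = 33.72 kPa.

33.7 kPa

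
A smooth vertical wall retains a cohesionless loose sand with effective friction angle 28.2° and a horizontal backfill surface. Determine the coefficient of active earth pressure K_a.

0.358

K_a = tan²(45° − φ/2) = tan²(30.90°) = 0.3582.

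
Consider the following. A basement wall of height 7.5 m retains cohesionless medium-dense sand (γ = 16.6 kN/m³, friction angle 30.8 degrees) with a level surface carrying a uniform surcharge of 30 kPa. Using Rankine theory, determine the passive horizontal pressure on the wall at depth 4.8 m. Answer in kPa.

K_p = (1 + sin φ)/(1 − sin φ) = 3.099.
σ_v = γz + q = 16.6 × 4.8 + 30 = 109.7 kPa.
σ_h = K_p σ_v = 3.099 × 109.7 = 339.9 kPa.

340 kPa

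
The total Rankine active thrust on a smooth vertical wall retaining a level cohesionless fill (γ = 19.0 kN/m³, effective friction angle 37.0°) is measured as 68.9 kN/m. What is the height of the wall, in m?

K_a = 0.2486. P_a = ½ K_a γ H² ⇒ H = √(2P_a/(K_a γ)).
H = √(2×68.9/(0.2486×19.0)) = 5.401 m.

5.40 m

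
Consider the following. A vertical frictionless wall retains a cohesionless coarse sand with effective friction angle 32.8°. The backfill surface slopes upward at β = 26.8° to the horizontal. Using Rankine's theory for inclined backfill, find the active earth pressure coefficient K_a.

0.443

K_a = cos β · (cos β − √(cos²β − cos²φ)) / (cos β + √(cos²β − cos²φ)).
cos β = 0.8926, cos φ = 0.8406, √(cos²β − cos²φ) = 0.3003.
K_a = 0.8926 × (0.8926 − 0.3003)/(0.8926 + 0.3003) = 0.4432.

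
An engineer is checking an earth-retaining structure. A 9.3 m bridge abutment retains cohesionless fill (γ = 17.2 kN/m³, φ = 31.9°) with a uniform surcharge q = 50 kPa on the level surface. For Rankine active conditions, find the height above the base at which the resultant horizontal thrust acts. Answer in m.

K_a = 0.3085.
Triangular part P₁ = ½K_aγH² = 229.5 at H/3 = 3.100 m; rectangular part P₂ = K_a q H = 143.5 at H/2 = 4.650 m.
ȳ = (P₁·3.100 + P₂·4.650)/(P₁+P₂) = 3.696 m.

3.70 m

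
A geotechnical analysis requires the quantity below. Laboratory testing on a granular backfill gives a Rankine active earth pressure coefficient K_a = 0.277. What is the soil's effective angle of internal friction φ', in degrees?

K_a = tan²(45° − φ/2) ⇒ 45° − φ/2 = arctan(√0.277) = 27.76°.
φ = 2(45° − 27.76°) = 34.48°.

34.5°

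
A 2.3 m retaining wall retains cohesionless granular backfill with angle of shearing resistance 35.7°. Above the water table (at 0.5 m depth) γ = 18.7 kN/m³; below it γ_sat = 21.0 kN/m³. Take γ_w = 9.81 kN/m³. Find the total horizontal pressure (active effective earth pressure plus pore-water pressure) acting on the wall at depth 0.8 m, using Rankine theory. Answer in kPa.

K_a = (1 − sin φ)/(1 + sin φ) = 0.2630.
γ' = 21.0 − 9.81 = 11.19 kN/m³.
Effective vertical stress at 0.8 m: σ'_v = 18.7×0.5 + 11.19×0.300 = 12.71 kPa.
σ'_h = K_a σ'_v = 0.2630 × 12.71 = 3.342 kPa; u = γ_w × 0.300 = 2.943 kPa.
Total σ_h = 3.342 + 2.943 = 6.285 kPa.

6.28 kPa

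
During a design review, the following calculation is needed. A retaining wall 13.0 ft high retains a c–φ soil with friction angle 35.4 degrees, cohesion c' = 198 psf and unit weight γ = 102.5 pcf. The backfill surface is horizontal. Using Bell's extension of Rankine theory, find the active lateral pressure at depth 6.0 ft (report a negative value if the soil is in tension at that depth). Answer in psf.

-40.6 psf

K_a = (1 − sin φ)/(1 + sin φ) = 0.2664.
σ_a = K_a γ z − 2c√K_a = 0.2664×102.5×6.0 − 2×198×0.5161 = -40.56 psf.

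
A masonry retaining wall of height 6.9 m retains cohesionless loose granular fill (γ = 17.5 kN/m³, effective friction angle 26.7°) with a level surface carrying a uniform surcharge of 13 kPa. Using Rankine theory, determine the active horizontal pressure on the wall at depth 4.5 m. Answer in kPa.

K_a = (1 − sin φ)/(1 + sin φ) = 0.3800.
σ_v = γz + q = 17.5 × 4.5 + 13 = 91.75 kPa.
σ_h = K_a σ_v = 0.3800 × 91.75 = 34.86 kPa.

34.9 kPa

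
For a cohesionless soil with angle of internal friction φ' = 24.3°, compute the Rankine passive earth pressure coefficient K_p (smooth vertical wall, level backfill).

K_p = (1 + sin φ)/(1 − sin φ) = tan²(45° + 24.3°/2) = 2.399.

2.40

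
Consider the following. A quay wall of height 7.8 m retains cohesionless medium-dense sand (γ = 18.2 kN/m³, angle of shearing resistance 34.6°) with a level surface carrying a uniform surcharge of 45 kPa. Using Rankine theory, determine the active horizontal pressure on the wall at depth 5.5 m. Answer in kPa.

40.0 kPa

K_a = (1 − sin φ)/(1 + sin φ) = 0.2756.
σ_v = γz + q = 18.2 × 5.5 + 45 = 145.1 kPa.
σ_h = K_a σ_v = 0.2756 × 145.1 = 39.99 kPa.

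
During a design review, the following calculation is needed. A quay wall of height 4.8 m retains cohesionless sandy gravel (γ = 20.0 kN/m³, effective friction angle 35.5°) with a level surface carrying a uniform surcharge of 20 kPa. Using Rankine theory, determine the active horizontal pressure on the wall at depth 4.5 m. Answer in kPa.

K_a = (1 − sin φ)/(1 + sin φ) = 0.2653.
σ_v = γz + q = 20.0 × 4.5 + 20 = 110.0 kPa.
σ_h = K_a σ_v = 0.2653 × 110.0 = 29.18 kPa.

29.2 kPa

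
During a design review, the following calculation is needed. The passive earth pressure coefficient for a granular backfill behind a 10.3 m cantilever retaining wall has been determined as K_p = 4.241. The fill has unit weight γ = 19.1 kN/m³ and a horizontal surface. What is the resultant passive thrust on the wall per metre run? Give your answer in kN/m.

P = ½ K_p γ H² = 0.5 × 4.241 × 19.1 × 10.3² = 4297 kN/m.

4300 kN/m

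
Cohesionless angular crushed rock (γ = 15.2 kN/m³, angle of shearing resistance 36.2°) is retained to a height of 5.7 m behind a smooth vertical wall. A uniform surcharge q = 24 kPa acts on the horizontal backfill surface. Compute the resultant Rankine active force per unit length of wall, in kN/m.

98.8 kN/m

K_a = tan²(45° − φ/2) = 0.2574.
Soil triangle: ½ K_a γ H² = 0.5×0.2574×15.2×5.7² = 63.55 kN/m.
Surcharge rectangle: K_a q H = 0.2574×24×5.7 = 35.21 kN/m.
Total = 63.55 + 35.21 = 98.76 kN/m.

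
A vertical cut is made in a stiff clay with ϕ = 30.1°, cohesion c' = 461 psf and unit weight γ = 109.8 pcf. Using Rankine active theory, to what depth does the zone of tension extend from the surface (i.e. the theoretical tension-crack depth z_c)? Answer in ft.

K_a = tan²(45° − 30.1°/2) = 0.3320; √K_a = 0.5762.
The active pressure is zero where K_a γ z = 2c√K_a, so z_c = 2c/(γ√K_a) = 2×461/(109.8×0.5762) = 14.57 ft.

14.6 ft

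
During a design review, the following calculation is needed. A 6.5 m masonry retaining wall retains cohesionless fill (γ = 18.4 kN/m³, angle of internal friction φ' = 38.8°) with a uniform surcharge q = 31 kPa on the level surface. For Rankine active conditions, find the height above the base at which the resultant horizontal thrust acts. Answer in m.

K_a = 0.2296.
Triangular part P₁ = ½K_aγH² = 89.23 at H/3 = 2.167 m; rectangular part P₂ = K_a q H = 46.26 at H/2 = 3.250 m.
ȳ = (P₁·2.167 + P₂·3.250)/(P₁+P₂) = 2.537 m.

2.54 m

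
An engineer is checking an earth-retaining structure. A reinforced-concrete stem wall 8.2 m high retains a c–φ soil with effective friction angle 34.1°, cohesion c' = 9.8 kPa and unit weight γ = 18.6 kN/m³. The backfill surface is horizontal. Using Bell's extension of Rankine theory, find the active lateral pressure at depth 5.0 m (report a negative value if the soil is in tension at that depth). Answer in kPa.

15.8 kPa

K_a = (1 − sin φ)/(1 + sin φ) = 0.2815.
σ_a = K_a γ z − 2c√K_a = 0.2815×18.6×5.0 − 2×9.8×0.5306 = 15.78 kPa.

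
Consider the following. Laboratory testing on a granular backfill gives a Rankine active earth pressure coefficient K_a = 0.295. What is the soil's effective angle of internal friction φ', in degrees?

33.0°

K_a = tan²(45° − φ/2) ⇒ 45° − φ/2 = arctan(√0.295) = 28.51°.
φ = 2(45° − 28.51°) = 32.98°.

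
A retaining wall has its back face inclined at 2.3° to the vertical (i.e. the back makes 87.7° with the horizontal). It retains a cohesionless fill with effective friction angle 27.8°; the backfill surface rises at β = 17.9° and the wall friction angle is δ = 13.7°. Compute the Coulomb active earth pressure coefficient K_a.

K_a = sin²(α+φ) / [sin²α · sin(α−δ) · (1 + √{sin(φ+δ)sin(φ−β) / (sin(α−δ)sin(α+β))})²].
With α = 87.7°, φ = 27.8°, δ = 13.7°, β = 17.9°: K_a = 0.4652.

0.465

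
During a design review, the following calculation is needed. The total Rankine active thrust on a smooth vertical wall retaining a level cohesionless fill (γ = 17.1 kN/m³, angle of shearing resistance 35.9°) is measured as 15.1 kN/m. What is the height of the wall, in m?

K_a = 0.2607. P_a = ½ K_a γ H² ⇒ H = √(2P_a/(K_a γ)).
H = √(2×15.1/(0.2607×17.1)) = 2.603 m.

2.60 m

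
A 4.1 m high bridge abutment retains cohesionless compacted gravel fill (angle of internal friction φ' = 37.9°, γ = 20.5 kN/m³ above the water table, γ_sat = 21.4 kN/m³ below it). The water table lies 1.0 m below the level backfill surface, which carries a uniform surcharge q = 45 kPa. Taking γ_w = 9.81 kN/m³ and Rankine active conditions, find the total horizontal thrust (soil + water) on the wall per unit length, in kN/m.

K_a = tan²(45° − φ/2) = 0.2389.
γ' = 21.4 − 9.81 = 11.59 kN/m³. h₂ = H − d_w = 3.1 m.
σ'_h: at surface K_a·q = 10.75; at WT K_a(q+γd_w) = 15.65; at base K_a(q+γd_w+γ'h₂) = 24.24 kPa.
P₁ = ½(10.75+15.65)×1.0 = 13.20; P₂ = ½(15.65+24.24)×3.1 = 61.82; P_w = ½γ_w h₂² = 47.14.
Total = 13.20+61.82+47.14 = 122.2 kN/m.

122 kN/m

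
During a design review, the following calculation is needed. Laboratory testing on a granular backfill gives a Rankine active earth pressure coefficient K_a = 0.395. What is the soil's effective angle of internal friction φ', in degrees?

K_a = tan²(45° − φ/2) ⇒ 45° − φ/2 = arctan(√0.395) = 32.15°.
φ = 2(45° − 32.15°) = 25.70°.

25.7°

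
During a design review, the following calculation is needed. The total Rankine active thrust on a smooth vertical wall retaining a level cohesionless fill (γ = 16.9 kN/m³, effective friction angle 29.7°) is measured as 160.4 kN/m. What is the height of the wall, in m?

K_a = 0.3374. P_a = ½ K_a γ H² ⇒ H = √(2P_a/(K_a γ)).
H = √(2×160.4/(0.3374×16.9)) = 7.501 m.

7.50 m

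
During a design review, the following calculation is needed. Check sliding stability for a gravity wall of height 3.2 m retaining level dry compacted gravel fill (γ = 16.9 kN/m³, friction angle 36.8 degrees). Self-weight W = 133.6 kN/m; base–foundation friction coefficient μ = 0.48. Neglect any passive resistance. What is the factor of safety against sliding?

K_a = tan²(45° − 36.8°/2) = 0.2508.
P_a = ½K_aγH² = 0.5×0.2508×16.9×3.2² = 21.70 kN/m, acting at H/3 = 1.067 m above the base.
FS_sliding = μW / P_a = 0.48×133.6 / 21.70 = 2.955.

2.96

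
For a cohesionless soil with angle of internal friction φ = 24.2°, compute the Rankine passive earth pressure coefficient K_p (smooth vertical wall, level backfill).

2.39

K_p = (1 + sin φ)/(1 − sin φ) = tan²(45° + 24.2°/2) = 2.389.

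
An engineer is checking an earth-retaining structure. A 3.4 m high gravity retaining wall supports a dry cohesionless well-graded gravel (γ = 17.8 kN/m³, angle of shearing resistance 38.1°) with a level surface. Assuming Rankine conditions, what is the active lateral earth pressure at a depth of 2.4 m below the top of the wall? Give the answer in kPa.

K_a = (1 − sin φ)/(1 + sin φ) = 0.2368.
σ_h = K_a γ z = 0.2368 × 17.8 × 2.4 = 10.12 kPa.

10.1 kPa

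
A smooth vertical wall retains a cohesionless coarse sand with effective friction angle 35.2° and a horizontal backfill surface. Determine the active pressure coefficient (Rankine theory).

0.269

K_a = tan²(45° − φ/2) = tan²(27.40°) = 0.2687.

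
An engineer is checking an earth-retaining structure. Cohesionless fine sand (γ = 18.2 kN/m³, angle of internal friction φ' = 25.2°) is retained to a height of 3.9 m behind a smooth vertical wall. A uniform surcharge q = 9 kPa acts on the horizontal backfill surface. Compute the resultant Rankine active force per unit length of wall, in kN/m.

69.9 kN/m

K_a = tan²(45° − φ/2) = 0.4027.
Soil triangle: ½ K_a γ H² = 0.5×0.4027×18.2×3.9² = 55.74 kN/m.
Surcharge rectangle: K_a q H = 0.4027×9×3.9 = 14.14 kN/m.
Total = 55.74 + 14.14 = 69.88 kN/m.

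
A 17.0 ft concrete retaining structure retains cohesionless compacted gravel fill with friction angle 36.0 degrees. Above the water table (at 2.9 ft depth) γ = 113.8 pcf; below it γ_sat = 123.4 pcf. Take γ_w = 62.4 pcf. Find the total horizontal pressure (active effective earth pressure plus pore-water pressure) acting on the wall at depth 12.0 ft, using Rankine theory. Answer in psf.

K_a = (1 − sin φ)/(1 + sin φ) = 0.2596.
γ' = 123.4 − 62.4 = 61.00 pcf.
Effective vertical stress at 12.0 ft: σ'_v = 113.8×2.9 + 61.00×9.10 = 885.1 psf.
σ'_h = K_a σ'_v = 0.2596 × 885.1 = 229.8 psf; u = γ_w × 9.10 = 567.8 psf.
Total σ_h = 229.8 + 567.8 = 797.6 psf.

798 psf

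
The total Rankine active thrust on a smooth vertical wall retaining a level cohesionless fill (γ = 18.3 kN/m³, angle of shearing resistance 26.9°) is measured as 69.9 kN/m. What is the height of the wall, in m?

4.50 m

K_a = 0.3770. P_a = ½ K_a γ H² ⇒ H = √(2P_a/(K_a γ)).
H = √(2×69.9/(0.3770×18.3)) = 4.502 m.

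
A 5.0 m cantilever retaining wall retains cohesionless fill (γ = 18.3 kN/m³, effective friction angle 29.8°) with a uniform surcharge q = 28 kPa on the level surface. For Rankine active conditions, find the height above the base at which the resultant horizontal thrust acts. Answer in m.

K_a = 0.3360.
Triangular part P₁ = ½K_aγH² = 76.87 at H/3 = 1.667 m; rectangular part P₂ = K_a q H = 47.04 at H/2 = 2.500 m.
ȳ = (P₁·1.667 + P₂·2.500)/(P₁+P₂) = 1.983 m.

1.98 m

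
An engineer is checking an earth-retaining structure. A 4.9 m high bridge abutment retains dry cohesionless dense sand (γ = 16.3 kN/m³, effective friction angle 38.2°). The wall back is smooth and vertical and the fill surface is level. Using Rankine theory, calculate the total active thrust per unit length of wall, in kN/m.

K_a = tan²(45° − φ/2) = 0.2358.
P_a = ½ K_a γ H² = 0.5 × 0.2358 × 16.3 × 4.9² = 46.14 kN/m.

46.1 kN/m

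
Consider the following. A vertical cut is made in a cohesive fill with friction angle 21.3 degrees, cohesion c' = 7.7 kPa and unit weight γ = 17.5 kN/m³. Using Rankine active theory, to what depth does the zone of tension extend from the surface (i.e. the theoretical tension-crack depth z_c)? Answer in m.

1.29 m

K_a = tan²(45° − 21.3°/2) = 0.4671; √K_a = 0.6834.
The active pressure is zero where K_a γ z = 2c√K_a, so z_c = 2c/(γ√K_a) = 2×7.7/(17.5×0.6834) = 1.288 m.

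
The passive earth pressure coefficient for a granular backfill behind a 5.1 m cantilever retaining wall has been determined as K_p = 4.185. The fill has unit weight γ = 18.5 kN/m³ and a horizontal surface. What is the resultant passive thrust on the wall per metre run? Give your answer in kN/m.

P = ½ K_p γ H² = 0.5 × 4.185 × 18.5 × 5.1² = 1007 kN/m.

1010 kN/m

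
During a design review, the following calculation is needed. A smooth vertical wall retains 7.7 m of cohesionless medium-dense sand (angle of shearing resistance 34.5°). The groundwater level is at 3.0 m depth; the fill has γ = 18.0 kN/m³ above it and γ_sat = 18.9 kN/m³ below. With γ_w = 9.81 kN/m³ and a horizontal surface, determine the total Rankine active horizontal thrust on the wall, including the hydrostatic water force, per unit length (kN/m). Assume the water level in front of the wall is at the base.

229 kN/m

K_a = tan²(45° − φ/2) = 0.2768.
γ' = 18.9 − 9.81 = 9.090 kN/m³. Depth below WT = 4.7 m.
σ'_h at WT = K_a γ d_w = 14.95 kPa; at base = 14.95 + K_a γ' × 4.7 = 26.77 kPa.
P₁ (0–3.0 m) = ½×14.95×3.0 = 22.42. P₂ (3.0–7.7 m) = ½(14.95+26.77)×4.7 = 98.05.
P_w = ½ γ_w h₂² = 0.5×9.81×4.7² = 108.4. Total = 22.42+98.05+108.4 = 228.8 kN/m.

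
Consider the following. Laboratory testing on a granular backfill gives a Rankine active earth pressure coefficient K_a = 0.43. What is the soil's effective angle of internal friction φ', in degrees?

23.5°

K_a = tan²(45° − φ/2) ⇒ 45° − φ/2 = arctan(√0.43) = 33.25°.
φ = 2(45° − 33.25°) = 23.49°.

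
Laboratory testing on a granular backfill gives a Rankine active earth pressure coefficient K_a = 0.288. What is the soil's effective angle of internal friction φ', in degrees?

33.6°

K_a = tan²(45° − φ/2) ⇒ 45° − φ/2 = arctan(√0.288) = 28.22°.
φ = 2(45° − 28.22°) = 33.56°.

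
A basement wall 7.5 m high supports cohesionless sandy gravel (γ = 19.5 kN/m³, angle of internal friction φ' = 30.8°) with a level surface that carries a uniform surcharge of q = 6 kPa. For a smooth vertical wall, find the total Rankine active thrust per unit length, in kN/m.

K_a = tan²(45° − φ/2) = 0.3227.
Soil triangle: ½ K_a γ H² = 0.5×0.3227×19.5×7.5² = 177.0 kN/m.
Surcharge rectangle: K_a q H = 0.3227×6×7.5 = 14.52 kN/m.
Total = 177.0 + 14.52 = 191.5 kN/m.

192 kN/m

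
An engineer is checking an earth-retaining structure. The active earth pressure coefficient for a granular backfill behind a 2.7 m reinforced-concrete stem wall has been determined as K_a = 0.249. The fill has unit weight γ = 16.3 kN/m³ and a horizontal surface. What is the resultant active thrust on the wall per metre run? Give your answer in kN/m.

14.8 kN/m

P = ½ K_a γ H² = 0.5 × 0.249 × 16.3 × 2.7² = 14.79 kN/m.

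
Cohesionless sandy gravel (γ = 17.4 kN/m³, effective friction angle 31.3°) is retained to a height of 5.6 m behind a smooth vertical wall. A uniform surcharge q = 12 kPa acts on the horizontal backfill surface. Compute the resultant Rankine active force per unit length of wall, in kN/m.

K_a = tan²(45° − φ/2) = 0.3162.
Soil triangle: ½ K_a γ H² = 0.5×0.3162×17.4×5.6² = 86.27 kN/m.
Surcharge rectangle: K_a q H = 0.3162×12×5.6 = 21.25 kN/m.
Total = 86.27 + 21.25 = 107.5 kN/m.

108 kN/m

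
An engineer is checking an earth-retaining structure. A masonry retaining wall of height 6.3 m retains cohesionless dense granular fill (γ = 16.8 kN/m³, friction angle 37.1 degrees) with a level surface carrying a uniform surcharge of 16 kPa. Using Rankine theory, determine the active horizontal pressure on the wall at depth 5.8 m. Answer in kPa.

28.1 kPa

K_a = (1 − sin φ)/(1 + sin φ) = 0.2475.
σ_v = γz + q = 16.8 × 5.8 + 16 = 113.4 kPa.
σ_h = K_a σ_v = 0.2475 × 113.4 = 28.08 kPa.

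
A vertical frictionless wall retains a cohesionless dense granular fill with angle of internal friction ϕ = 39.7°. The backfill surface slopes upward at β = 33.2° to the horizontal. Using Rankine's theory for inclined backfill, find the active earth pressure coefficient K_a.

0.365

K_a = cos β · (cos β − √(cos²β − cos²φ)) / (cos β + √(cos²β − cos²φ)).
cos β = 0.8368, cos φ = 0.7694, √(cos²β − cos²φ) = 0.3289.
K_a = 0.8368 × (0.8368 − 0.3289)/(0.8368 + 0.3289) = 0.3645.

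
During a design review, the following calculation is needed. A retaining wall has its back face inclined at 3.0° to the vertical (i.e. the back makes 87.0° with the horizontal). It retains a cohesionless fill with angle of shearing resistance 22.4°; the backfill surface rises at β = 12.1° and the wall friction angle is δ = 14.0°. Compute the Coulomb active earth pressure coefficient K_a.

K_a = sin²(α+φ) / [sin²α · sin(α−δ) · (1 + √{sin(φ+δ)sin(φ−β) / (sin(α−δ)sin(α+β))})²].
With α = 87.0°, φ = 22.4°, δ = 14.0°, β = 12.1°: K_a = 0.5233.

0.523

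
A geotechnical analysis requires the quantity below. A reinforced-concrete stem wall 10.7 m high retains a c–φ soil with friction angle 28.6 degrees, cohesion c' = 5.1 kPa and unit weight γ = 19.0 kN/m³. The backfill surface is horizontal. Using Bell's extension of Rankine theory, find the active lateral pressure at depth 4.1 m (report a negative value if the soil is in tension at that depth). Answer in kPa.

K_a = (1 − sin φ)/(1 + sin φ) = 0.3525.
σ_a = K_a γ z − 2c√K_a = 0.3525×19.0×4.1 − 2×5.1×0.5938 = 21.41 kPa.

21.4 kPa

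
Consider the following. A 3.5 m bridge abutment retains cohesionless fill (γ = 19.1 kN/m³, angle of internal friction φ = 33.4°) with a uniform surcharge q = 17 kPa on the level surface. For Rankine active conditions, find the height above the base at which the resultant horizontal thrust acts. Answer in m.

1.36 m

K_a = 0.2899.
Triangular part P₁ = ½K_aγH² = 33.92 at H/3 = 1.167 m; rectangular part P₂ = K_a q H = 17.25 at H/2 = 1.750 m.
ȳ = (P₁·1.167 + P₂·1.750)/(P₁+P₂) = 1.363 m.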